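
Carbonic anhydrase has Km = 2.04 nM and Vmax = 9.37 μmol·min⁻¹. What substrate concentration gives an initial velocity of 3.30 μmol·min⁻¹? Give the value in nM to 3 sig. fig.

The required fractional saturation is v/Vmax = 3.30/9.37 = 0.3522.
Then [S]/(Km+[S]) = 0.3522 ⇒ [S] = 2.04 × 0.3522/(1 − 0.3522) = 1.11 nM.

1.11 nM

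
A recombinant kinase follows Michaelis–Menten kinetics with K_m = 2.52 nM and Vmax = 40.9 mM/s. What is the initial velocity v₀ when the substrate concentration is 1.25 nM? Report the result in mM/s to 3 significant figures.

13.6 mM/s

v = Vmax·[S]/(Km + [S]) = 40.9 × 1.25 / (2.52 + 1.25)
  = 51.12 / 3.770 = 13.6 mM/s.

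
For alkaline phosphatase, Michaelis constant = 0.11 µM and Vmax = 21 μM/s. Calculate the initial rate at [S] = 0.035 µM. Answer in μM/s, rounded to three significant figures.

v = Vmax·[S]/(Km + [S]) = 21 × 0.035 / (0.11 + 0.035)
  = 0.7350 / 0.1450 = 5.07 μM/s.

5.07 μM/s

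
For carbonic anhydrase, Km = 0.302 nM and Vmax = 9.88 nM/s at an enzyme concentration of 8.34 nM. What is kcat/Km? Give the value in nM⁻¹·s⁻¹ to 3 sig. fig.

kcat = Vmax/[E]total = 9.88/8.34 = 1.18 s⁻¹.
kcat/Km = 1.18/0.302 = 3.92 nM⁻¹·s⁻¹.

3.92 nM⁻¹·s⁻¹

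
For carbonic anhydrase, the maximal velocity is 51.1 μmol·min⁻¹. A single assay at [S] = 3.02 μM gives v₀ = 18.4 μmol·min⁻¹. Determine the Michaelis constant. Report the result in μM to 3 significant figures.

5.37 μM

v/Vmax = 18.4/51.1 = 0.3601 = [S]/(Km+[S]).
So Km + [S] = [S]/0.3601 = 8.387 μM, giving Km = 8.387 − 3.02 = 5.37 μM.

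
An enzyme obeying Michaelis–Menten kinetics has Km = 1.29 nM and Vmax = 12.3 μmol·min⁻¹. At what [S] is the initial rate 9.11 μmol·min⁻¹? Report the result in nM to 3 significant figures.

Rearranging v = Vmax[S]/(Km+[S]) gives [S] = Km·v/(Vmax − v).
[S] = 1.29 × 9.11 / (12.3 − 9.11) = 11.75/3.190 = 3.68 nM.

3.68 nM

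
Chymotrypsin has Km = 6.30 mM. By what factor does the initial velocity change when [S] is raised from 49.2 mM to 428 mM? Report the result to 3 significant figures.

The fractional saturations are [S]/(Km+[S]) = 49.2/55.50 = 0.8865 and 428/434.3 = 0.9855.
v₂/v₁ is just their ratio: 0.9855/0.8865 = 1.11.

1.11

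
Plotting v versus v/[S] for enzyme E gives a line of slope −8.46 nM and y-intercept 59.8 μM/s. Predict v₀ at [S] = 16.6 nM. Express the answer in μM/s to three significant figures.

In the Eadie–Hofstee form v = Vmax − Km·(v/[S]), the slope is −Km and the intercept is Vmax, so Km = 8.46 nM and Vmax = 59.8 μM/s.
v = 59.8 × 16.6/(8.46 + 16.6) = 39.6 μM/s.

39.6 μM/s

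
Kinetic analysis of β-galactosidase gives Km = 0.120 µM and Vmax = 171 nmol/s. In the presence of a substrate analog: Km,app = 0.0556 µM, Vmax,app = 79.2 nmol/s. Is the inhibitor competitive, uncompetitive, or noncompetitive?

uncompetitive

Both Km and Vmax decrease by the same factor (~2.16-fold) — characteristic of uncompetitive inhibition.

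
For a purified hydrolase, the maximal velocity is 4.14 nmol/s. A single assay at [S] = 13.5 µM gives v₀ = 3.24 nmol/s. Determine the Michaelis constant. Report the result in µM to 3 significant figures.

3.75 µM

v/Vmax = 3.24/4.14 = 0.7826 = [S]/(Km+[S]).
So Km + [S] = [S]/0.7826 = 17.25 µM, giving Km = 17.25 − 13.5 = 3.75 µM.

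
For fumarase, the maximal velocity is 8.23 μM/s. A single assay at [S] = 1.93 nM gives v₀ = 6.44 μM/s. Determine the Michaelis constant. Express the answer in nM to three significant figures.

From v = Vmax[S]/(Km+[S]), Km = [S](Vmax − v)/v.
Km = 1.93 × (8.23 − 6.44) / 6.44 = 3.455/6.44 = 0.536 nM.

0.536 nM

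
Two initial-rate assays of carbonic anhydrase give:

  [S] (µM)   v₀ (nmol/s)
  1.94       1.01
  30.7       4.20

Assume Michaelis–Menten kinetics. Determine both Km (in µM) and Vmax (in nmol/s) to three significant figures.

Km = 8.31 µM; Vmax = 5.34 nmol/s

In reciprocal form, 1/v = (Km/Vmax)·(1/[S]) + 1/Vmax. The two points give (1/[S], 1/v) = (0.5155, 0.9901) and (0.03257, 0.2381).
Slope = (0.9901 − 0.2381)/(0.5155 − 0.03257) = 1.557; intercept = 0.9901 − 1.557×0.5155 = 0.1874.
Vmax = 1/intercept = 5.34 nmol/s; Km = slope × Vmax = 1.557 × 5.34 = 8.31 µM.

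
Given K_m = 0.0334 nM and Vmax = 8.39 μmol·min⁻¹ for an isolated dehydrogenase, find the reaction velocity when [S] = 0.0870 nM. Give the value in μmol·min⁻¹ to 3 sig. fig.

v = Vmax·[S]/(Km + [S]) = 8.39 × 0.0870 / (0.0334 + 0.0870)
  = 0.7299 / 0.1204 = 6.06 μmol·min⁻¹.

6.06 μmol·min⁻¹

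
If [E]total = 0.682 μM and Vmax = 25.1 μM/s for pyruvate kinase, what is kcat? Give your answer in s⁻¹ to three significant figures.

kcat = Vmax/[E]total = 25.1 μM/s / 0.682 μM = 36.8 s⁻¹.

36.8 s⁻¹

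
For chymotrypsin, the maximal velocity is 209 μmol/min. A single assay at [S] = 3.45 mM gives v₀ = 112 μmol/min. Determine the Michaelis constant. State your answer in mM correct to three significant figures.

From v = Vmax[S]/(Km+[S]), Km = [S](Vmax − v)/v.
Km = 3.45 × (209 − 112) / 112 = 334.7/112 = 2.99 mM.

2.99 mM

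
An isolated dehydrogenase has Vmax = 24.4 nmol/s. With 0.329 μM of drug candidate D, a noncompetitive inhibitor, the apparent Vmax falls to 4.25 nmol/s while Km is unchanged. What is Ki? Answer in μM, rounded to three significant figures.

0.0694 μM

Noncompetitive: Vmax,app = Vmax/α with α = 1 + [I]/Ki.
α = Vmax/Vmax,app = 24.4/4.25 = 5.741.
Since α = 1 + [I]/Ki, [I]/Ki = 5.741 − 1 = 4.741 and Ki = 0.329/4.741 = 0.0694 μM.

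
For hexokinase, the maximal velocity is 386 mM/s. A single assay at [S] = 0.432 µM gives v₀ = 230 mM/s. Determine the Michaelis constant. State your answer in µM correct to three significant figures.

0.293 µM

v/Vmax = 230/386 = 0.5959 = [S]/(Km+[S]).
So Km + [S] = [S]/0.5959 = 0.7250 µM, giving Km = 0.7250 − 0.432 = 0.293 µM.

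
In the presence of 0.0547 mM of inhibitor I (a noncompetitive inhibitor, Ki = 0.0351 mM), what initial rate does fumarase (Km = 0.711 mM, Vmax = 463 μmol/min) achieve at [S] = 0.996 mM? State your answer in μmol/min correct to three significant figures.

106 μmol/min

α = 1 + [I]/Ki = 1 + 0.0547/0.0351 = 2.558.
For a noncompetitive inhibitor, Vmax is reduced to Vmax/α while Km is unchanged: Km,app = 0.711 mM, Vmax,app = 181 μmol/min.
v = Vmax,app·[S]/(Km,app + [S]) = 181 × 0.996/(0.711 + 0.996) = 106 μmol/min.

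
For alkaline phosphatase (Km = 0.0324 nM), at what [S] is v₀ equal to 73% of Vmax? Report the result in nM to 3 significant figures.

0.0876 nM

v/Vmax = [S]/(Km+[S]) = 0.73, so [S] = Km·0.73/(1 − 0.73) = 0.0324 × 2.704.
[S] = 0.0876 nM.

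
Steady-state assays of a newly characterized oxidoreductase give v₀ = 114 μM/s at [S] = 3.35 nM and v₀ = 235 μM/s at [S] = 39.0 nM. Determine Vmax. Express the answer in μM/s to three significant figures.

From v = Vmax[S]/(Km+[S]), each point gives Vmax = v(Km+[S])/[S].
Equating: 114(Km+3.35)/3.35 = 235(Km+39.0)/39.0.
34.03·Km + 114 = 6.026·Km + 235, so (34.03 − 6.026)·Km = 235 − 114.
Km = 121.0/28.00 = 4.32 nM; then Vmax = 114(4.32+3.35)/3.35 = 261 μM/s.

261 μM/s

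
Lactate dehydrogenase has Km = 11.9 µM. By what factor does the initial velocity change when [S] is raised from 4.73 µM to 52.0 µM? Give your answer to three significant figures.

2.86

The fractional saturations are [S]/(Km+[S]) = 4.73/16.63 = 0.2844 and 52.0/63.90 = 0.8138.
v₂/v₁ is just their ratio: 0.8138/0.2844 = 2.86.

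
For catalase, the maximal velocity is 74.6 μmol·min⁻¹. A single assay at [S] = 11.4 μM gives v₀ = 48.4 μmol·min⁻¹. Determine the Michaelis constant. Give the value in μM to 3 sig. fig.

From v = Vmax[S]/(Km+[S]), Km = [S](Vmax − v)/v.
Km = 11.4 × (74.6 − 48.4) / 48.4 = 298.7/48.4 = 6.17 μM.

6.17 μM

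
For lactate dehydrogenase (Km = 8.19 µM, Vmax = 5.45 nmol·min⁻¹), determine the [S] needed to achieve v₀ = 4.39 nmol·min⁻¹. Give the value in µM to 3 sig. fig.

The required fractional saturation is v/Vmax = 4.39/5.45 = 0.8055.
Then [S]/(Km+[S]) = 0.8055 ⇒ [S] = 8.19 × 0.8055/(1 − 0.8055) = 33.9 µM.

33.9 µM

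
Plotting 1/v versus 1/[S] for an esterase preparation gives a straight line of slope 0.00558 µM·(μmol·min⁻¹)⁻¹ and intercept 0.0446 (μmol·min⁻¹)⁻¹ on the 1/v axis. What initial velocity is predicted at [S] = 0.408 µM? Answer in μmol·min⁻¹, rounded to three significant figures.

17.2 μmol·min⁻¹

The y-intercept is 1/Vmax, so Vmax = 1/0.0446 = 22.4 μmol·min⁻¹.
The slope is Km/Vmax, so Km = 0.00558 × 22.4 = 0.125 µM.
Then v = 22.4 × 0.408/(0.125 + 0.408) = 17.2 μmol·min⁻¹.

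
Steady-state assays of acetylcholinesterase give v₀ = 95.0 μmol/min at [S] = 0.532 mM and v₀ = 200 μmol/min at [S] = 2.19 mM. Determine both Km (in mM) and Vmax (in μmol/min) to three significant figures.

Km = 1.20 mM; Vmax = 310 μmol/min

From v = Vmax[S]/(Km+[S]), each point gives Vmax = v(Km+[S])/[S].
Equating: 95.0(Km+0.532)/0.532 = 200(Km+2.19)/2.19.
178.6·Km + 95.0 = 91.32·Km + 200, so (178.6 − 91.32)·Km = 200 − 95.0.
Km = 105.0/87.25 = 1.20 mM; then Vmax = 95.0(1.20+0.532)/0.532 = 310 μmol/min.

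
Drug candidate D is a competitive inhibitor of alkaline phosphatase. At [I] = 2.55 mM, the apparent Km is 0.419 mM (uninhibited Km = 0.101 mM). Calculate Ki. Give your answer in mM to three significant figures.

Competitive: Km,app = α·Km with α = 1 + [I]/Ki.
α = Km,app/Km = 0.419/0.101 = 4.149.
Ki = [I]/(α − 1) = 2.55/3.149 = 0.810 mM.

0.810 mM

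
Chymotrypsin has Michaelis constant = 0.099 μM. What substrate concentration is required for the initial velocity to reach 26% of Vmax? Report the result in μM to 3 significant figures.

v/Vmax = [S]/(Km+[S]) = 0.26, so [S] = Km·0.26/(1 − 0.26) = 0.099 × 0.3514.
[S] = 0.0348 μM.

0.0348 μM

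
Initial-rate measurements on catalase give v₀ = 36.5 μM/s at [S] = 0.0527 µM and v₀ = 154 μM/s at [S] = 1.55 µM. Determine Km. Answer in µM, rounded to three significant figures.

0.198 µM

From v = Vmax[S]/(Km+[S]), each point gives Vmax = v(Km+[S])/[S].
Equating: 36.5(Km+0.0527)/0.0527 = 154(Km+1.55)/1.55.
692.6·Km + 36.5 = 99.35·Km + 154, so (692.6 − 99.35)·Km = 154 − 36.5.
Km = 117.5/593.2 = 0.198 µM; then Vmax = 36.5(0.198+0.0527)/0.0527 = 174 μM/s.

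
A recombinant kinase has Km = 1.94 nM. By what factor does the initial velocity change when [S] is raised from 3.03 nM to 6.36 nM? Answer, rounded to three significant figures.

The fractional saturations are [S]/(Km+[S]) = 3.03/4.970 = 0.6097 and 6.36/8.300 = 0.7663.
v₂/v₁ is just their ratio: 0.7663/0.6097 = 1.26.

1.26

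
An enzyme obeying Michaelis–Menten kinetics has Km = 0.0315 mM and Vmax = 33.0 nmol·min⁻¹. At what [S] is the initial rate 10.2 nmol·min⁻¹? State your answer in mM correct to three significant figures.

The required fractional saturation is v/Vmax = 10.2/33.0 = 0.3091.
Then [S]/(Km+[S]) = 0.3091 ⇒ [S] = 0.0315 × 0.3091/(1 − 0.3091) = 0.0141 mM.

0.0141 mM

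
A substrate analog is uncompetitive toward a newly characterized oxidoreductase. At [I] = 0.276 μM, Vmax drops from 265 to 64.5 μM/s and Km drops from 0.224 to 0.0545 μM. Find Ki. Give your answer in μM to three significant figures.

0.0888 μM

Uncompetitive: Vmax,app = Vmax/α (and Km,app = Km/α) with α = 1 + [I]/Ki.
α = Vmax/Vmax,app = 265/64.5 = 4.109.
Since α = 1 + [I]/Ki, [I]/Ki = 4.109 − 1 = 3.109 and Ki = 0.276/3.109 = 0.0888 μM.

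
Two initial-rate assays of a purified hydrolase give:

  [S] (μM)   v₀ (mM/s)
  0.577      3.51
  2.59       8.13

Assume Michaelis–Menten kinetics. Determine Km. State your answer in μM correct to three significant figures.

In reciprocal form, 1/v = (Km/Vmax)·(1/[S]) + 1/Vmax. The two points give (1/[S], 1/v) = (1.733, 0.2849) and (0.3861, 0.1230).
Slope = (0.2849 − 0.1230)/(1.733 − 0.3861) = 0.1202; intercept = 0.2849 − 0.1202×1.733 = 0.07659.
Vmax = 1/intercept = 13.1 mM/s; Km = slope × Vmax = 0.1202 × 13.1 = 1.57 μM.

1.57 μM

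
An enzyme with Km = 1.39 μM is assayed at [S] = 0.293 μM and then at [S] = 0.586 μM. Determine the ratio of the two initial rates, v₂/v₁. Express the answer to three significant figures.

1.70

The fractional saturations are [S]/(Km+[S]) = 0.293/1.683 = 0.1741 and 0.586/1.976 = 0.2966.
v₂/v₁ is just their ratio: 0.2966/0.1741 = 1.70.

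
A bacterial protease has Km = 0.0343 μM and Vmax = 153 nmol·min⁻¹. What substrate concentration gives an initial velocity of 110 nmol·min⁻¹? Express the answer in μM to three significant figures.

0.0877 μM

Rearranging v = Vmax[S]/(Km+[S]) gives [S] = Km·v/(Vmax − v).
[S] = 0.0343 × 110 / (153 − 110) = 3.773/43.00 = 0.0877 μM.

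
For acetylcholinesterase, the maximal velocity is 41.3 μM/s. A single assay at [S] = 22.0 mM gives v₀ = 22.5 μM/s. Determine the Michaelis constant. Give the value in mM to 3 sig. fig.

18.4 mM

From v = Vmax[S]/(Km+[S]), Km = [S](Vmax − v)/v.
Km = 22.0 × (41.3 − 22.5) / 22.5 = 413.6/22.5 = 18.4 mM.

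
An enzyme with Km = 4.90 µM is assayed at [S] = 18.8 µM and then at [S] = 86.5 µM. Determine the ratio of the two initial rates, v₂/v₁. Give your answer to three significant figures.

1.19

The fractional saturations are [S]/(Km+[S]) = 18.8/23.70 = 0.7932 and 86.5/91.40 = 0.9464.
v₂/v₁ is just their ratio: 0.9464/0.7932 = 1.19.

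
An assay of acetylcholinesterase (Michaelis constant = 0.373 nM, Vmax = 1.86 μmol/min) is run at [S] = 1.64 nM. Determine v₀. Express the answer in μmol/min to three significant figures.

1.52 μmol/min

v = Vmax·[S]/(Km + [S]) = 1.86 × 1.64 / (0.373 + 1.64)
  = 3.050 / 2.013 = 1.52 μmol/min.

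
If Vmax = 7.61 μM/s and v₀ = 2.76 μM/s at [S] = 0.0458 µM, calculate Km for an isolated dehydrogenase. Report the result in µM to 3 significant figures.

v/Vmax = 2.76/7.61 = 0.3627 = [S]/(Km+[S]).
So Km + [S] = [S]/0.3627 = 0.1263 µM, giving Km = 0.1263 − 0.0458 = 0.0805 µM.

0.0805 µM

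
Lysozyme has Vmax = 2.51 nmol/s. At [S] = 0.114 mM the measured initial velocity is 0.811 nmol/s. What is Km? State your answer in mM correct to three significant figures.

v/Vmax = 0.811/2.51 = 0.3231 = [S]/(Km+[S]).
So Km + [S] = [S]/0.3231 = 0.3528 mM, giving Km = 0.3528 − 0.114 = 0.239 mM.

0.239 mM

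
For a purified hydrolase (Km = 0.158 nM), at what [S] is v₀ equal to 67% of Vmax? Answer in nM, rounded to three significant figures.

v/Vmax = [S]/(Km+[S]) = 0.67, so [S] = Km·0.67/(1 − 0.67) = 0.158 × 2.030.
[S] = 0.321 nM.

0.321 nM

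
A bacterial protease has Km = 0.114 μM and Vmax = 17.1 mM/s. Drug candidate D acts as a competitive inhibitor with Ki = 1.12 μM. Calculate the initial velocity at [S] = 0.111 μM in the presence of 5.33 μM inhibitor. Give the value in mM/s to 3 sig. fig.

α = 1 + [I]/Ki = 1 + 5.33/1.12 = 5.759.
For a competitive inhibitor, Vmax is unchanged and the apparent Km becomes α·Km: Km,app = 0.657 μM, Vmax,app = 17.1 mM/s.
v = Vmax,app·[S]/(Km,app + [S]) = 17.1 × 0.111/(0.657 + 0.111) = 2.47 mM/s.

2.47 mM/s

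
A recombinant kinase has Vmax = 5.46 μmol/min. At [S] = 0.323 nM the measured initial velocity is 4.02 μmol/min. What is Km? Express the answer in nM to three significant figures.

0.116 nM

v/Vmax = 4.02/5.46 = 0.7363 = [S]/(Km+[S]).
So Km + [S] = [S]/0.7363 = 0.4387 nM, giving Km = 0.4387 − 0.323 = 0.116 nM.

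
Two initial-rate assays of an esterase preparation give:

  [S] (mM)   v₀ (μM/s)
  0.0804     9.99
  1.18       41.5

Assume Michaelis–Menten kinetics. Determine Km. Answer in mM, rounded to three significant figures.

From v = Vmax[S]/(Km+[S]), each point gives Vmax = v(Km+[S])/[S].
Equating: 9.99(Km+0.0804)/0.0804 = 41.5(Km+1.18)/1.18.
124.3·Km + 9.99 = 35.17·Km + 41.5, so (124.3 − 35.17)·Km = 41.5 − 9.99.
Km = 31.51/89.08 = 0.354 mM; then Vmax = 9.99(0.354+0.0804)/0.0804 = 53.9 μM/s.

0.354 mM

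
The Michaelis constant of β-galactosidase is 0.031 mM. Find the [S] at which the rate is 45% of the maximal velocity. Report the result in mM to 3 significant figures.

0.0254 mM

v/Vmax = [S]/(Km+[S]) = 0.45, so [S] = Km·0.45/(1 − 0.45) = 0.031 × 0.8182.
[S] = 0.0254 mM.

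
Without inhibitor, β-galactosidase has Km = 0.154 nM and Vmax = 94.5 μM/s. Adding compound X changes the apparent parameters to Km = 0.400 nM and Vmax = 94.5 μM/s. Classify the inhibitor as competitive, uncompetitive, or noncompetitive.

competitive

Km increases (0.154 → 0.400 nM) while Vmax is unchanged — the hallmark of competitive inhibition.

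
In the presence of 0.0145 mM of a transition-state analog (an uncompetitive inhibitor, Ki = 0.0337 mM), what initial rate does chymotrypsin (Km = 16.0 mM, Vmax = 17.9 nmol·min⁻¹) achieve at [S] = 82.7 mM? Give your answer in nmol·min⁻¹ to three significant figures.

11.0 nmol·min⁻¹

With α = 1 + [I]/Ki = 1 + 0.0145/0.0337 = 1.430, the uncompetitive rate law is v = (Vmax/α)·[S] / (Km/α + [S]).
v = (17.9/1.430)×82.7 / (16.0/1.430 + 82.7) = 1035/93.89 = 11.0 nmol·min⁻¹.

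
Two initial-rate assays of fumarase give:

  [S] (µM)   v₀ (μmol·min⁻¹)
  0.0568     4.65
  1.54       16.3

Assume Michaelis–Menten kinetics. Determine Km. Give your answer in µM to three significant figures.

0.163 µM

From v = Vmax[S]/(Km+[S]), each point gives Vmax = v(Km+[S])/[S].
Equating: 4.65(Km+0.0568)/0.0568 = 16.3(Km+1.54)/1.54.
81.87·Km + 4.65 = 10.58·Km + 16.3, so (81.87 − 10.58)·Km = 16.3 − 4.65.
Km = 11.65/71.28 = 0.163 µM; then Vmax = 4.65(0.163+0.0568)/0.0568 = 18.0 μmol·min⁻¹.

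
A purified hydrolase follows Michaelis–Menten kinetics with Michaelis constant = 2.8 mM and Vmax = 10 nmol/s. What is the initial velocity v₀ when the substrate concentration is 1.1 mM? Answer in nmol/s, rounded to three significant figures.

v = Vmax·[S]/(Km + [S]) = 10 × 1.1 / (2.8 + 1.1)
  = 11.00 / 3.900 = 2.82 nmol/s.

2.82 nmol/s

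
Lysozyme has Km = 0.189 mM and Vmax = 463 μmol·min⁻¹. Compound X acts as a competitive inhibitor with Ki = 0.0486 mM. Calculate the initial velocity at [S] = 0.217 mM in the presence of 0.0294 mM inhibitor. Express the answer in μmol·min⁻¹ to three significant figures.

193 μmol·min⁻¹

With α = 1 + [I]/Ki = 1 + 0.0294/0.0486 = 1.605, the competitive rate law is v = Vmax[S] / (αKm + [S]).
v = 463×0.217 / (1.605×0.189 + 0.217) = 100.5/0.5203 = 193 μmol·min⁻¹.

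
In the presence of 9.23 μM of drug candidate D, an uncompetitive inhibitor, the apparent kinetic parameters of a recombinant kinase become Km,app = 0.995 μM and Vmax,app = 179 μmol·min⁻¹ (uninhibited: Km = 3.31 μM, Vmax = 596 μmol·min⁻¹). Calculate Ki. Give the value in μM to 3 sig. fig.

Uncompetitive: Vmax,app = Vmax/α (and Km,app = Km/α) with α = 1 + [I]/Ki.
α = Vmax/Vmax,app = 596/179 = 3.330.
Since α = 1 + [I]/Ki, [I]/Ki = 3.330 − 1 = 2.330 and Ki = 9.23/2.330 = 3.96 μM.

3.96 μM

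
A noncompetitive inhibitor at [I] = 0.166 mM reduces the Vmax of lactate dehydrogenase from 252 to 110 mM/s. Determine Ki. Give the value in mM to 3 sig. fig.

Noncompetitive: Vmax,app = Vmax/α with α = 1 + [I]/Ki.
α = Vmax/Vmax,app = 252/110 = 2.291.
Since α = 1 + [I]/Ki, [I]/Ki = 2.291 − 1 = 1.291 and Ki = 0.166/1.291 = 0.129 mM.

0.129 mM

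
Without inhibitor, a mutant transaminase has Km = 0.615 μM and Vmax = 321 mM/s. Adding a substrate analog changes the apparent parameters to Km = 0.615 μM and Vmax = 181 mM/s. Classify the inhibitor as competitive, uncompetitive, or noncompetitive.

Vmax decreases (321 → 181 mM/s) while Km is unchanged — pure noncompetitive inhibition.

noncompetitive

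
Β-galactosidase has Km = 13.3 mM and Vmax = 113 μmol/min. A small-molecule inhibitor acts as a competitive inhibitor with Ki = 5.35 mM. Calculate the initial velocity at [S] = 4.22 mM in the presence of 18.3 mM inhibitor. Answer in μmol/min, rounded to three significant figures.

7.57 μmol/min

With α = 1 + [I]/Ki = 1 + 18.3/5.35 = 4.421, the competitive rate law is v = Vmax[S] / (αKm + [S]).
v = 113×4.22 / (4.421×13.3 + 4.22) = 476.9/63.01 = 7.57 μmol/min.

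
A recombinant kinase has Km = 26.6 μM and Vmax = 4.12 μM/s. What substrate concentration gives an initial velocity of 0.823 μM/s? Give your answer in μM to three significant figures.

The required fractional saturation is v/Vmax = 0.823/4.12 = 0.1998.
Then [S]/(Km+[S]) = 0.1998 ⇒ [S] = 26.6 × 0.1998/(1 − 0.1998) = 6.64 μM.

6.64 μM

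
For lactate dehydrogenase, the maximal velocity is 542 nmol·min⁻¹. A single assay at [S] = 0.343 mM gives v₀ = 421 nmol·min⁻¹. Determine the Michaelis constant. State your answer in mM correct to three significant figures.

0.0986 mM

v/Vmax = 421/542 = 0.7768 = [S]/(Km+[S]).
So Km + [S] = [S]/0.7768 = 0.4416 mM, giving Km = 0.4416 − 0.343 = 0.0986 mM.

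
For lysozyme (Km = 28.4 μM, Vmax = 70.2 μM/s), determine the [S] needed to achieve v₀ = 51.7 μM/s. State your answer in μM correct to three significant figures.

79.4 μM

Rearranging v = Vmax[S]/(Km+[S]) gives [S] = Km·v/(Vmax − v).
[S] = 28.4 × 51.7 / (70.2 − 51.7) = 1468/18.50 = 79.4 μM.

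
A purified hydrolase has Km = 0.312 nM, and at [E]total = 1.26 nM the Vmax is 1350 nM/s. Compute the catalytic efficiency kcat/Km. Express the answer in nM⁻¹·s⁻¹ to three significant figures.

kcat = Vmax/[E]total = 1350/1.26 = 1070 s⁻¹.
kcat/Km = 1070/0.312 = 3430 nM⁻¹·s⁻¹.

3430 nM⁻¹·s⁻¹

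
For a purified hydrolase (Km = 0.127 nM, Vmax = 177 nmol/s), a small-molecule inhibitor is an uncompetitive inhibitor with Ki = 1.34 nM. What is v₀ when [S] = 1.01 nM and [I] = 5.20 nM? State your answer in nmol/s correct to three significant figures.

35.4 nmol/s

With α = 1 + [I]/Ki = 1 + 5.20/1.34 = 4.881, the uncompetitive rate law is v = (Vmax/α)·[S] / (Km/α + [S]).
v = (177/4.881)×1.01 / (0.127/4.881 + 1.01) = 36.63/1.036 = 35.4 nmol/s.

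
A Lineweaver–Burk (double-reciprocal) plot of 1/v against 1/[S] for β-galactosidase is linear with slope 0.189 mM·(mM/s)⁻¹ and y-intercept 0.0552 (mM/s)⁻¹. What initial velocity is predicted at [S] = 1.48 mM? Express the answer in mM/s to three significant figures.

5.47 mM/s

The y-intercept is 1/Vmax, so Vmax = 1/0.0552 = 18.1 mM/s.
The slope is Km/Vmax, so Km = 0.189 × 18.1 = 3.42 mM.
Then v = 18.1 × 1.48/(3.42 + 1.48) = 5.47 mM/s.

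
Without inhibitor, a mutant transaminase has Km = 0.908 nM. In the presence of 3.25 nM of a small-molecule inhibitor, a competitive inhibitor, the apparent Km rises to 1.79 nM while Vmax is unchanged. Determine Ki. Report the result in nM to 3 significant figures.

Competitive: Km,app = α·Km with α = 1 + [I]/Ki.
α = Km,app/Km = 1.79/0.908 = 1.971.
Ki = [I]/(α − 1) = 3.25/0.9714 = 3.35 nM.

3.35 nM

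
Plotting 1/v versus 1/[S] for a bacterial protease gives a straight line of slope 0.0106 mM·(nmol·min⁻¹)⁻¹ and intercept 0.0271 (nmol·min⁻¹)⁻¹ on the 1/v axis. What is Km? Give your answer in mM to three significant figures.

0.391 mM

y-intercept = 1/Vmax ⇒ Vmax = 36.9 nmol·min⁻¹; slope = Km/Vmax ⇒ Km = slope × Vmax.
Km = 0.0106 × 36.9 = 0.391 mM.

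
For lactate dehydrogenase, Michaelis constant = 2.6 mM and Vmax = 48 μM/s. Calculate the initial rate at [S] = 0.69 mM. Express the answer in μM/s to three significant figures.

[S]/(Km+[S]) = 0.69/3.290 = 0.2097, the fractional saturation.
v = 0.2097 × Vmax = 0.2097 × 48 = 10.1 μM/s.

10.1 μM/s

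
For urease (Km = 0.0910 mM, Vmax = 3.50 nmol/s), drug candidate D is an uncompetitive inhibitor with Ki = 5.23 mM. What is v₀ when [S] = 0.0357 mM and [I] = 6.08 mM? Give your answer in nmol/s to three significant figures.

0.743 nmol/s

With α = 1 + [I]/Ki = 1 + 6.08/5.23 = 2.163, the uncompetitive rate law is v = (Vmax/α)·[S] / (Km/α + [S]).
v = (3.50/2.163)×0.0357 / (0.0910/2.163 + 0.0357) = 0.05778/0.07778 = 0.743 nmol/s.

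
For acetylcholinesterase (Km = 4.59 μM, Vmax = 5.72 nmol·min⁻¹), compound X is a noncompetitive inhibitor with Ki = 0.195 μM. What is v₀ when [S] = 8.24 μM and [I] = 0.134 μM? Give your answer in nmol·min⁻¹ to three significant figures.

With α = 1 + [I]/Ki = 1 + 0.134/0.195 = 1.687, the noncompetitive rate law is v = (Vmax/α)·[S] / (Km + [S]).
v = (5.72/1.687)×8.24 / (4.59 + 8.24) = 27.94/12.83 = 2.18 nmol·min⁻¹.

2.18 nmol·min⁻¹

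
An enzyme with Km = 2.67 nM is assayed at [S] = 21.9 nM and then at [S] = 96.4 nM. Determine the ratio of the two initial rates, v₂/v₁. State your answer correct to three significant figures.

Since Vmax cancels, v₂/v₁ = [S]₂(Km+[S]₁) / [S]₁(Km+[S]₂).
= 96.4×(2.67+21.9) / (21.9×(2.67+96.4)) = 2369/2170 = 1.09.

1.09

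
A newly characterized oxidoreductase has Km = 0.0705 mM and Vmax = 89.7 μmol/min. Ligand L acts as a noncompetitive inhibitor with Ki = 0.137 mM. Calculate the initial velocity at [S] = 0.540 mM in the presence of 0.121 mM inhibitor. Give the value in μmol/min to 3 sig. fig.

42.1 μmol/min

α = 1 + [I]/Ki = 1 + 0.121/0.137 = 1.883.
For a noncompetitive inhibitor, Vmax is reduced to Vmax/α while Km is unchanged: Km,app = 0.0705 mM, Vmax,app = 47.6 μmol/min.
v = Vmax,app·[S]/(Km,app + [S]) = 47.6 × 0.540/(0.0705 + 0.540) = 42.1 μmol/min.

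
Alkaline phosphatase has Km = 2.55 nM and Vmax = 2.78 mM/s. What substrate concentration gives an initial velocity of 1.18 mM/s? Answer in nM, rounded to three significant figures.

1.88 nM

The required fractional saturation is v/Vmax = 1.18/2.78 = 0.4245.
Then [S]/(Km+[S]) = 0.4245 ⇒ [S] = 2.55 × 0.4245/(1 − 0.4245) = 1.88 nM.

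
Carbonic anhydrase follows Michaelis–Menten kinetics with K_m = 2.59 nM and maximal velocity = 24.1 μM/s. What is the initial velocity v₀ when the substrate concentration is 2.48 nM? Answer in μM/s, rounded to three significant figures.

v = Vmax·[S]/(Km + [S]) = 24.1 × 2.48 / (2.59 + 2.48)
  = 59.77 / 5.070 = 11.8 μM/s.

11.8 μM/s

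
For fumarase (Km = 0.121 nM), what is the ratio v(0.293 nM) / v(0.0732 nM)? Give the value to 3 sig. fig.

Since Vmax cancels, v₂/v₁ = [S]₂(Km+[S]₁) / [S]₁(Km+[S]₂).
= 0.293×(0.121+0.0732) / (0.0732×(0.121+0.293)) = 0.05690/0.03030 = 1.88.

1.88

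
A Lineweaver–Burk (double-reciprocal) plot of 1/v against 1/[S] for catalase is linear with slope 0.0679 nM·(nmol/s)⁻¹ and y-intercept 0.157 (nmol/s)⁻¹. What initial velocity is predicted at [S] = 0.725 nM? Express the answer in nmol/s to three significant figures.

The y-intercept is 1/Vmax, so Vmax = 1/0.157 = 6.37 nmol/s.
The slope is Km/Vmax, so Km = 0.0679 × 6.37 = 0.432 nM.
Then v = 6.37 × 0.725/(0.432 + 0.725) = 3.99 nmol/s.

3.99 nmol/s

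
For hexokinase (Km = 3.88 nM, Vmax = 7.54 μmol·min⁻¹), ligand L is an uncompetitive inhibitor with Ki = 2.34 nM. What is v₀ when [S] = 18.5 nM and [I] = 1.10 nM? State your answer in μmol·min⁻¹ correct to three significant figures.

4.49 μmol·min⁻¹

α = 1 + [I]/Ki = 1 + 1.10/2.34 = 1.470.
For an uncompetitive inhibitor, both parameters are divided by α, giving Vmax/α and Km/α: Km,app = 2.64 nM, Vmax,app = 5.13 μmol·min⁻¹.
v = Vmax,app·[S]/(Km,app + [S]) = 5.13 × 18.5/(2.64 + 18.5) = 4.49 μmol·min⁻¹.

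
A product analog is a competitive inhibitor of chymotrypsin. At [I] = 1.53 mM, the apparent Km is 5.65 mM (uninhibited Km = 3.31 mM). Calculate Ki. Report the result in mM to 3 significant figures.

2.16 mM

Competitive: Km,app = α·Km with α = 1 + [I]/Ki.
α = Km,app/Km = 5.65/3.31 = 1.707.
Since α = 1 + [I]/Ki, [I]/Ki = 1.707 − 1 = 0.7069 and Ki = 1.53/0.7069 = 2.16 mM.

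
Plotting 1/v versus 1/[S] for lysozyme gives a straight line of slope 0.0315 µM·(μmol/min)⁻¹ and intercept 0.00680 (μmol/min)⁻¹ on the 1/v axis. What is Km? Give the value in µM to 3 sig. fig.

y-intercept = 1/Vmax ⇒ Vmax = 147 μmol/min; slope = Km/Vmax ⇒ Km = slope × Vmax.
Km = 0.0315 × 147 = 4.63 µM.

4.63 µM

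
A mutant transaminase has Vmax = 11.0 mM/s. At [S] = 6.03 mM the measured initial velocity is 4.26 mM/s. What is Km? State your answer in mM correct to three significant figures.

From v = Vmax[S]/(Km+[S]), Km = [S](Vmax − v)/v.
Km = 6.03 × (11.0 − 4.26) / 4.26 = 40.64/4.26 = 9.54 mM.

9.54 mM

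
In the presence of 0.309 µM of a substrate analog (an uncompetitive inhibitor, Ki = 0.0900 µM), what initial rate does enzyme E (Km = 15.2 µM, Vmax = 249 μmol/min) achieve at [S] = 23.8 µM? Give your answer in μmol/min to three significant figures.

α = 1 + [I]/Ki = 1 + 0.309/0.0900 = 4.433.
For an uncompetitive inhibitor, both parameters are divided by α, giving Vmax/α and Km/α: Km,app = 3.43 µM, Vmax,app = 56.2 μmol/min.
v = Vmax,app·[S]/(Km,app + [S]) = 56.2 × 23.8/(3.43 + 23.8) = 49.1 μmol/min.

49.1 μmol/min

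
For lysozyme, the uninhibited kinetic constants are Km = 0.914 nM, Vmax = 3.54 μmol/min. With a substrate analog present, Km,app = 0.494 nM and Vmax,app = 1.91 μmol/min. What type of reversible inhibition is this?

Both Km and Vmax decrease by the same factor (~1.85-fold) — characteristic of uncompetitive inhibition.

uncompetitive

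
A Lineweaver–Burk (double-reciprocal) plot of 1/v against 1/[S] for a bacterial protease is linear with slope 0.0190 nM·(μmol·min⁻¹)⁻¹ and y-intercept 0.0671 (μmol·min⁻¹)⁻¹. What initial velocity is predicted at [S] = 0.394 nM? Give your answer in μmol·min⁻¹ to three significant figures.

The y-intercept is 1/Vmax, so Vmax = 1/0.0671 = 14.9 μmol·min⁻¹.
The slope is Km/Vmax, so Km = 0.0190 × 14.9 = 0.283 nM.
Then v = 14.9 × 0.394/(0.283 + 0.394) = 8.67 μmol·min⁻¹.

8.67 μmol·min⁻¹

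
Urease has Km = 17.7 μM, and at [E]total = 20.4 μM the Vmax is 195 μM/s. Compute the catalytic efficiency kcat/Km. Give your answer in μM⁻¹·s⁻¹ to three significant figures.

kcat = Vmax/[E]total = 195/20.4 = 9.56 s⁻¹.
kcat/Km = 9.56/17.7 = 0.540 μM⁻¹·s⁻¹.

0.540 μM⁻¹·s⁻¹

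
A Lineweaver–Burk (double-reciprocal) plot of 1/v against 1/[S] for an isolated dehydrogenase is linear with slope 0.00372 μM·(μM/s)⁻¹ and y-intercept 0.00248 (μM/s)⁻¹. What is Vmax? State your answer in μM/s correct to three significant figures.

The y-intercept of a Lineweaver–Burk plot equals 1/Vmax, so Vmax = 1/0.00248 = 403 μM/s.

403 μM/s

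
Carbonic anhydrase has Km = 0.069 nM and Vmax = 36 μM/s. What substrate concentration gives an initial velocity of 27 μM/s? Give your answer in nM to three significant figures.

0.207 nM

Rearranging v = Vmax[S]/(Km+[S]) gives [S] = Km·v/(Vmax − v).
[S] = 0.069 × 27 / (36 − 27) = 1.863/9.000 = 0.207 nM.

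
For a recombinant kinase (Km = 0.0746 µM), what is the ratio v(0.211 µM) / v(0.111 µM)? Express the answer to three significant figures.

1.24

The fractional saturations are [S]/(Km+[S]) = 0.111/0.1856 = 0.5981 and 0.211/0.2856 = 0.7388.
v₂/v₁ is just their ratio: 0.7388/0.5981 = 1.24.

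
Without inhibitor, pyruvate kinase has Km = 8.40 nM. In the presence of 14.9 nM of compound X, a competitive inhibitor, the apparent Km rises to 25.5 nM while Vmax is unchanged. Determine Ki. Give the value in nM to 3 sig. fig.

Competitive: Km,app = α·Km with α = 1 + [I]/Ki.
α = Km,app/Km = 25.5/8.40 = 3.036.
Ki = [I]/(α − 1) = 14.9/2.036 = 7.32 nM.

7.32 nM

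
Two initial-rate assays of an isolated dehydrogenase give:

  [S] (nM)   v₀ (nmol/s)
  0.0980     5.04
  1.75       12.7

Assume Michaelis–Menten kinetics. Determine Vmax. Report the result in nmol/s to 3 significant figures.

14.0 nmol/s

From v = Vmax[S]/(Km+[S]), each point gives Vmax = v(Km+[S])/[S].
Equating: 5.04(Km+0.0980)/0.0980 = 12.7(Km+1.75)/1.75.
51.43·Km + 5.04 = 7.257·Km + 12.7, so (51.43 − 7.257)·Km = 12.7 − 5.04.
Km = 7.660/44.17 = 0.173 nM; then Vmax = 5.04(0.173+0.0980)/0.0980 = 14.0 nmol/s.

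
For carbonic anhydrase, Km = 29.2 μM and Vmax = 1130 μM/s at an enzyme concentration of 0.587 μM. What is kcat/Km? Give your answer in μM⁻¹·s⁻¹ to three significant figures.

65.9 μM⁻¹·s⁻¹

kcat = Vmax/[E]total = 1130/0.587 = 1930 s⁻¹.
kcat/Km = 1930/29.2 = 65.9 μM⁻¹·s⁻¹.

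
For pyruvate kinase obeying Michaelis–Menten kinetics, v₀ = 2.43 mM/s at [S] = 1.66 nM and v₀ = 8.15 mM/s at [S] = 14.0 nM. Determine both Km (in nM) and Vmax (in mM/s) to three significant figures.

In reciprocal form, 1/v = (Km/Vmax)·(1/[S]) + 1/Vmax. The two points give (1/[S], 1/v) = (0.6024, 0.4115) and (0.07143, 0.1227).
Slope = (0.4115 − 0.1227)/(0.6024 − 0.07143) = 0.5439; intercept = 0.4115 − 0.5439×0.6024 = 0.08385.
Vmax = 1/intercept = 11.9 mM/s; Km = slope × Vmax = 0.5439 × 11.9 = 6.49 nM.

Km = 6.49 nM; Vmax = 11.9 mM/s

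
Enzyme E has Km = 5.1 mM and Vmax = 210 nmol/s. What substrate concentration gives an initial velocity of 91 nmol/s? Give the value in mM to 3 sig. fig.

Rearranging v = Vmax[S]/(Km+[S]) gives [S] = Km·v/(Vmax − v).
[S] = 5.1 × 91 / (210 − 91) = 464.1/119.0 = 3.90 mM.

3.90 mM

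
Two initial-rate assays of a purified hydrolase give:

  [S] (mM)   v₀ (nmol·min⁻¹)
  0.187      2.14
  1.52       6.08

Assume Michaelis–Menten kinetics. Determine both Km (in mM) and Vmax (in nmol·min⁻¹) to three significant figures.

Km = 0.529 mM; Vmax = 8.20 nmol·min⁻¹

In reciprocal form, 1/v = (Km/Vmax)·(1/[S]) + 1/Vmax. The two points give (1/[S], 1/v) = (5.348, 0.4673) and (0.6579, 0.1645).
Slope = (0.4673 − 0.1645)/(5.348 − 0.6579) = 0.06457; intercept = 0.4673 − 0.06457×5.348 = 0.1220.
Vmax = 1/intercept = 8.20 nmol·min⁻¹; Km = slope × Vmax = 0.06457 × 8.20 = 0.529 mM.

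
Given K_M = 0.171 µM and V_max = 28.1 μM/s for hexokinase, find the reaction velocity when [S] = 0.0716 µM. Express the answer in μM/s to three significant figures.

v = Vmax·[S]/(Km + [S]) = 28.1 × 0.0716 / (0.171 + 0.0716)
  = 2.012 / 0.2426 = 8.29 μM/s.

8.29 μM/s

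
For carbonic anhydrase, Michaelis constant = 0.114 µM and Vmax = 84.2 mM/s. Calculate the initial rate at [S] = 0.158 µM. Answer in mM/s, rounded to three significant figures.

v = Vmax·[S]/(Km + [S]) = 84.2 × 0.158 / (0.114 + 0.158)
  = 13.30 / 0.2720 = 48.9 mM/s.

48.9 mM/s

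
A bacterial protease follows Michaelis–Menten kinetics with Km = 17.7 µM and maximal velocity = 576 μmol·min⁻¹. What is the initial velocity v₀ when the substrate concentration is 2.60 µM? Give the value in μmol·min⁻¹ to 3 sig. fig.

73.8 μmol·min⁻¹

[S]/(Km+[S]) = 2.60/20.30 = 0.1281, the fractional saturation.
v = 0.1281 × Vmax = 0.1281 × 576 = 73.8 μmol·min⁻¹.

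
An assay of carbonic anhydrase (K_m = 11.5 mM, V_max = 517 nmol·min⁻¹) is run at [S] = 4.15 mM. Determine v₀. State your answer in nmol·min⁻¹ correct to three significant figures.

137 nmol·min⁻¹

[S]/(Km+[S]) = 4.15/15.65 = 0.2652, the fractional saturation.
v = 0.2652 × Vmax = 0.2652 × 517 = 137 nmol·min⁻¹.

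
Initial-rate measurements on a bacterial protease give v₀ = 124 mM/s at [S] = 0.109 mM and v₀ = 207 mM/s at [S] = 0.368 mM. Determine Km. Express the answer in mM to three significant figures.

From v = Vmax[S]/(Km+[S]), each point gives Vmax = v(Km+[S])/[S].
Equating: 124(Km+0.109)/0.109 = 207(Km+0.368)/0.368.
1138·Km + 124 = 562.5·Km + 207, so (1138 − 562.5)·Km = 207 − 124.
Km = 83.00/575.1 = 0.144 mM; then Vmax = 124(0.144+0.109)/0.109 = 288 mM/s.

0.144 mM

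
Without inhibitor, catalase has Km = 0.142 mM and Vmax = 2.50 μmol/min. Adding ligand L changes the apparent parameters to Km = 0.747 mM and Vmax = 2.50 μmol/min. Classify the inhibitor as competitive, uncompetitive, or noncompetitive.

Km increases (0.142 → 0.747 mM) while Vmax is unchanged — the hallmark of competitive inhibition.

competitive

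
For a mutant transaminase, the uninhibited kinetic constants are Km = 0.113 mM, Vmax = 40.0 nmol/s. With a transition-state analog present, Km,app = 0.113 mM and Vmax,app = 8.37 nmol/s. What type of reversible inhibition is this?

Vmax decreases (40.0 → 8.37 nmol/s) while Km is unchanged — pure noncompetitive inhibition.

noncompetitive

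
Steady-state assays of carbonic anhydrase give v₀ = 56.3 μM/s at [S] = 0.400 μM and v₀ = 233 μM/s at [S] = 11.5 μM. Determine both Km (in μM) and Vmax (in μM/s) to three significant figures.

In reciprocal form, 1/v = (Km/Vmax)·(1/[S]) + 1/Vmax. The two points give (1/[S], 1/v) = (2.500, 0.01776) and (0.08696, 0.004292).
Slope = (0.01776 − 0.004292)/(2.500 − 0.08696) = 0.005582; intercept = 0.01776 − 0.005582×2.500 = 0.003806.
Vmax = 1/intercept = 263 μM/s; Km = slope × Vmax = 0.005582 × 263 = 1.47 μM.

Km = 1.47 μM; Vmax = 263 μM/s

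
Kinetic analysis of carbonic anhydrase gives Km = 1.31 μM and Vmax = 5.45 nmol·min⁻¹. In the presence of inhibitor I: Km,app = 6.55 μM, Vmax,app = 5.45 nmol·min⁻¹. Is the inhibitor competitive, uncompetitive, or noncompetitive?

Km increases (1.31 → 6.55 μM) while Vmax is unchanged — the hallmark of competitive inhibition.

competitive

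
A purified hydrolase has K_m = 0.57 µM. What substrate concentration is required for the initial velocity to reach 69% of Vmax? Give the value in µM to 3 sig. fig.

v/Vmax = [S]/(Km+[S]) = 0.69, so [S] = Km·0.69/(1 − 0.69) = 0.57 × 2.226.
[S] = 1.27 µM.

1.27 µM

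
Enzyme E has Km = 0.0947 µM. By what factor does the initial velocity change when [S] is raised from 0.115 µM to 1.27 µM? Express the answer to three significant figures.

The fractional saturations are [S]/(Km+[S]) = 0.115/0.2097 = 0.5484 and 1.27/1.365 = 0.9306.
v₂/v₁ is just their ratio: 0.9306/0.5484 = 1.70.

1.70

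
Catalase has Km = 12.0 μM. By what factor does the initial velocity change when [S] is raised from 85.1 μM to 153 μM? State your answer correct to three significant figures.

Since Vmax cancels, v₂/v₁ = [S]₂(Km+[S]₁) / [S]₁(Km+[S]₂).
= 153×(12.0+85.1) / (85.1×(12.0+153)) = 14860/14040 = 1.06.

1.06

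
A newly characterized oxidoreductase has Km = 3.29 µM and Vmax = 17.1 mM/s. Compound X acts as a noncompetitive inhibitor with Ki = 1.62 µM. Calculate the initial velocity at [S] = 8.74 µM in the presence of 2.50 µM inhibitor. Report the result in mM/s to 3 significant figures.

4.88 mM/s

With α = 1 + [I]/Ki = 1 + 2.50/1.62 = 2.543, the noncompetitive rate law is v = (Vmax/α)·[S] / (Km + [S]).
v = (17.1/2.543)×8.74 / (3.29 + 8.74) = 58.77/12.03 = 4.88 mM/s.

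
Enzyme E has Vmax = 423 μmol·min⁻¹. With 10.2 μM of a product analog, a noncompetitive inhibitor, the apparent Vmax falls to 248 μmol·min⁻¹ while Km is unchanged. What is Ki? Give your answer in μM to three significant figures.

14.5 μM

Noncompetitive: Vmax,app = Vmax/α with α = 1 + [I]/Ki.
α = Vmax/Vmax,app = 423/248 = 1.706.
Ki = [I]/(α − 1) = 10.2/0.7056 = 14.5 μM.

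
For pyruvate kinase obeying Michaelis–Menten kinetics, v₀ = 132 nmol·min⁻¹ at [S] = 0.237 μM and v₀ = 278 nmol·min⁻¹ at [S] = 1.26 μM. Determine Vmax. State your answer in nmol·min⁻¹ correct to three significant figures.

In reciprocal form, 1/v = (Km/Vmax)·(1/[S]) + 1/Vmax. The two points give (1/[S], 1/v) = (4.219, 0.007576) and (0.7937, 0.003597).
Slope = (0.007576 − 0.003597)/(4.219 − 0.7937) = 0.001161; intercept = 0.007576 − 0.001161×4.219 = 0.002675.
Vmax = 1/intercept = 374 nmol·min⁻¹; Km = slope × Vmax = 0.001161 × 374 = 0.434 μM.

374 nmol·min⁻¹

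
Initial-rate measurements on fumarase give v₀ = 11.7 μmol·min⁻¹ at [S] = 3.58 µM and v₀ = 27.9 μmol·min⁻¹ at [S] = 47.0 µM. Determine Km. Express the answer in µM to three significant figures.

In reciprocal form, 1/v = (Km/Vmax)·(1/[S]) + 1/Vmax. The two points give (1/[S], 1/v) = (0.2793, 0.08547) and (0.02128, 0.03584).
Slope = (0.08547 − 0.03584)/(0.2793 − 0.02128) = 0.1923; intercept = 0.08547 − 0.1923×0.2793 = 0.03175.
Vmax = 1/intercept = 31.5 μmol·min⁻¹; Km = slope × Vmax = 0.1923 × 31.5 = 6.06 µM.

6.06 µM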